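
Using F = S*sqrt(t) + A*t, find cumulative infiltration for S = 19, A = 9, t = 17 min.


F = S*sqrt(t) + A*t
F = 19*sqrt(17) + 9*17
F = 19*4.123106 + 153

231.3390 mm


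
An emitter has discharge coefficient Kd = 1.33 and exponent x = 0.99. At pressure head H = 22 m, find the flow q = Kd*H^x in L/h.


q = Kd * H^x = 1.33 * 22^0.99 = 1.33 * 21.330373

28.3694 L/h


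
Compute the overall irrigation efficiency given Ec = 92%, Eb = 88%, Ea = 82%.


Ec = 0.92, Eb = 0.88, Ea = 0.82
E = 0.92 * 0.88 * 0.82 * 100 = 66.3872%

66.3872 %


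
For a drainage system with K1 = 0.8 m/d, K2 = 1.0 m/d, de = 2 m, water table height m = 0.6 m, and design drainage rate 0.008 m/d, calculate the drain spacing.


S^2 = 8*K2*de*m/q + 4*K1*m^2/q
S^2 = 8*1.0*2*0.6/0.008 + 4*0.8*0.6^2/0.008
S = sqrt(1344.0000)

36.6606 m


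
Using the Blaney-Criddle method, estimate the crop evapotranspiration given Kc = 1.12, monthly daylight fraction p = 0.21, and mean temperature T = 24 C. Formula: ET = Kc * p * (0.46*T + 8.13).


ET = Kc * p * (0.46*T + 8.13)
ET = 1.12 * 0.21 * (0.46*24 + 8.13)
ET = 1.12 * 0.21 * 19.1700

4.5088 mm/day


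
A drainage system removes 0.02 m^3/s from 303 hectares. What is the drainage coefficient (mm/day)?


DC = Q * 86400 / (A * 10000) * 1000
DC = 0.02 * 86400 / (303 * 10000) * 1000
DC = 1728000.0000 / 3030000

0.5703 mm/day


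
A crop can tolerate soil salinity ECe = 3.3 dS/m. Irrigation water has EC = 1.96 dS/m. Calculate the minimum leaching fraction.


LR = ECiw / (5*ECe - ECiw)
LR = 1.96 / (5*3.3 - 1.96)
LR = 1.96 / 14.5400

0.1348


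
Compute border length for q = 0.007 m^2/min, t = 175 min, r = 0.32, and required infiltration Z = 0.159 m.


L = q*t/((1+r)*Z)
L = 0.007*175/((1+0.32)*0.159)
L = 1.225/0.20988

5.8367 m


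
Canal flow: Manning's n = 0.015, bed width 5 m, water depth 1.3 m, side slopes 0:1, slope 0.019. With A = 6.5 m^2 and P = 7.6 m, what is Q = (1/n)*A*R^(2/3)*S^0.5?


R = A/P = 6.5/7.6 = 0.855263
Q = (1/0.015) * 6.5 * 0.855263^(2/3) * 0.019^0.5

53.8186 m^3/s


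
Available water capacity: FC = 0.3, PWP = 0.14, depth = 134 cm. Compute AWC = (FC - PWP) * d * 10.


AWC = (FC - PWP) * d * 10
AWC = (0.3 - 0.14) * 134 * 10
AWC = 0.1600 * 134 * 10

214.4000 mm


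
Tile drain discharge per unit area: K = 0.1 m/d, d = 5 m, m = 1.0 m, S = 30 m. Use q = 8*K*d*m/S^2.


q = 8*K*d*m/S^2
q = 8*0.1*5*1.0/30^2
q = 4.0000 / 900

0.0044 m/d


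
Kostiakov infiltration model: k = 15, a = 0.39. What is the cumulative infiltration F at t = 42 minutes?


F = k * t^a = 15 * 42^0.39
F = 15 * 4.296029

64.4404 mm


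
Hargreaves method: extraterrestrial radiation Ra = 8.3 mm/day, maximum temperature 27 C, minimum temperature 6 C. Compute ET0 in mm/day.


Tmean = (Tmax + Tmin)/2 = (27 + 6)/2 = 16.5
ET0 = 0.0023 * 8.3 * (16.5 + 17.8) * sqrt(27 - 6)
ET0 = 0.0023 * 8.3 * 34.3 * 4.582576

3.0006 mm/day


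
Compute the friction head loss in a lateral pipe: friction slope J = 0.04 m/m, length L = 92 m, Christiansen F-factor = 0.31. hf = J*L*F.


hf = J * L * F = 0.04 * 92 * 0.31 = 1.1408 m

1.1408 m


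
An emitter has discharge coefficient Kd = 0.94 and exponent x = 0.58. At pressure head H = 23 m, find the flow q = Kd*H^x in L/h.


q = Kd * H^x = 0.94 * 23^0.58 = 0.94 * 6.163142

5.7934 L/h


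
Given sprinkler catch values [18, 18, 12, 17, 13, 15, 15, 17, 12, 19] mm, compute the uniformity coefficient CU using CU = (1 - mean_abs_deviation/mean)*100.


mean = 15.600000 mm
MAD = 2.200000 mm
CU = (1 - 2.200000/15.600000)*100

85.8974 %


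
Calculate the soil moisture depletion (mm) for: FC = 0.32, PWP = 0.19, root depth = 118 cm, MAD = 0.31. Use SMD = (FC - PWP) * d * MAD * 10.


SMD = (FC - PWP) * d * MAD * 10
SMD = (0.32 - 0.19) * 118 * 0.31 * 10
SMD = 0.1300 * 118 * 0.31 * 10

47.5540 mm


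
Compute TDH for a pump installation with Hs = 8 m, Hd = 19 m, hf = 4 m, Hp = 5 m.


TDH = Hs + Hd + hf + Hp = 8 + 19 + 4 + 5 = 36

36 m


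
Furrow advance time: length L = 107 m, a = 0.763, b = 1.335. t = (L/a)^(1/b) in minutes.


t = (L/a)^(1/b)
t = (107/0.763)^(1/1.335)
t = 140.235911^(1/1.335)

40.5634 min


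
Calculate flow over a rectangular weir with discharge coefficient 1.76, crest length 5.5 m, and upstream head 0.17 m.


Q = C * L * H^(3/2) = 1.76 * 5.5 * 0.17^1.5 = 1.76 * 5.5 * 0.070093

0.6785 m^3/s


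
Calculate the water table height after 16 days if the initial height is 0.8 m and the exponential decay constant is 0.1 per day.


m = m0 * exp(-k*t)
m = 0.8 * exp(-0.1 * 16)
m = 0.8 * exp(-1.6000)

0.1615 m


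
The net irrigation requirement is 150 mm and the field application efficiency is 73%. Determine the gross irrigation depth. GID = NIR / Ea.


Ea = 73% = 0.73
GID = NIR / Ea = 150 / 0.73 = 205.4795 mm

205.4795 mm


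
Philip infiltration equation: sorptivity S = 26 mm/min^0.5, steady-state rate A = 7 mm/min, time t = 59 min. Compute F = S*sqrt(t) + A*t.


F = S*sqrt(t) + A*t
F = 26*sqrt(59) + 7*59
F = 26*7.681146 + 413

612.7098 mm


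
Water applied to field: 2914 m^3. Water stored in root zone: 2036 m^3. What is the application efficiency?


Ea = V_root / V_field * 100 = 2036 / 2914 * 100 = 69.8696%

69.8696 %


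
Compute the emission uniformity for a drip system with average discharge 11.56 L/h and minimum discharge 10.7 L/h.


EU = (q_min/q_avg)*100 = (10.7/11.56)*100 = 92.5606%

92.5606 %


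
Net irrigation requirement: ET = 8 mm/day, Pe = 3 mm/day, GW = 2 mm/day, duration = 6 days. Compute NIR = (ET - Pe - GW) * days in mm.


Daily deficit = ET - Pe - GW = 8 - 3 - 2 = 3 mm/day
NIR = 3 * 6 = 18 mm

18.0000 mm


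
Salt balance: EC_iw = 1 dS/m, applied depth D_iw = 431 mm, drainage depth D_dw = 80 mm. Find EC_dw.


EC_dw = EC_iw * D_iw / D_dw
EC_dw = 1 * 431 / 80
EC_dw = 431 / 80

5.3875 dS/m


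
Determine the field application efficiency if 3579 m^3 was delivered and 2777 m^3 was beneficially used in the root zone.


Ea = V_root / V_field * 100 = 2777 / 3579 * 100 = 77.5915%

77.5915 %


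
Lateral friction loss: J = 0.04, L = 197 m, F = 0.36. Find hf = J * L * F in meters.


hf = J * L * F = 0.04 * 197 * 0.36 = 2.8368 m

2.8368 m


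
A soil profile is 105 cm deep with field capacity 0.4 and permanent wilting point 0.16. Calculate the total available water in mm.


AWC = (FC - PWP) * d * 10
AWC = (0.4 - 0.16) * 105 * 10
AWC = 0.2400 * 105 * 10

252.0000 mm


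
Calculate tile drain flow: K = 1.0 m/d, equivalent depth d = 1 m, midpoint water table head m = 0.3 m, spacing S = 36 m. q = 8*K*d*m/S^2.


q = 8*K*d*m/S^2
q = 8*1.0*1*0.3/36^2
q = 2.4000 / 1296

0.0019 m/d


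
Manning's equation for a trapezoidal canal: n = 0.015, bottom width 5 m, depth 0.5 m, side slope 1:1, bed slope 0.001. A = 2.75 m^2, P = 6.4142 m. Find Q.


R = A/P = 2.75/6.4142 = 0.428736
Q = (1/0.015) * 2.75 * 0.428736^(2/3) * 0.001^0.5

3.2964 m^3/s


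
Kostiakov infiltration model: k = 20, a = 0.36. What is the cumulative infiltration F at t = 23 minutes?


F = k * t^a = 20 * 23^0.36
F = 20 * 3.091876

61.8375 mm


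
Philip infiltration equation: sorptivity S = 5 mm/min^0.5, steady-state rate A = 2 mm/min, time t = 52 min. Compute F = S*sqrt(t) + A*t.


F = S*sqrt(t) + A*t
F = 5*sqrt(52) + 2*52
F = 5*7.211103 + 104

140.0555 mm


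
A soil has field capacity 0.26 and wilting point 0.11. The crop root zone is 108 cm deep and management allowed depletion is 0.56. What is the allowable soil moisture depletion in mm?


SMD = (FC - PWP) * d * MAD * 10
SMD = (0.26 - 0.11) * 108 * 0.56 * 10
SMD = 0.1500 * 108 * 0.56 * 10

90.7200 mm


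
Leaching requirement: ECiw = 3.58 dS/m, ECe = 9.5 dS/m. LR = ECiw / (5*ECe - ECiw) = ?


LR = ECiw / (5*ECe - ECiw)
LR = 3.58 / (5*9.5 - 3.58)
LR = 3.58 / 43.9200

0.0815


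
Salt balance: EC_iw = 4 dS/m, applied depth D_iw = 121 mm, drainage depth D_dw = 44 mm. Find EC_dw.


EC_dw = EC_iw * D_iw / D_dw
EC_dw = 4 * 121 / 44
EC_dw = 484 / 44

11.0000 dS/m


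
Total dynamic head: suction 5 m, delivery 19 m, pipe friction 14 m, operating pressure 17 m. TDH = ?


TDH = Hs + Hd + hf + Hp = 5 + 19 + 14 + 17 = 55

55 m


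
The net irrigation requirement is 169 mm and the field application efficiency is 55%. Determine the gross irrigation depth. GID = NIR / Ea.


Ea = 55% = 0.55
GID = NIR / Ea = 169 / 0.55 = 307.2727 mm

307.2727 mm


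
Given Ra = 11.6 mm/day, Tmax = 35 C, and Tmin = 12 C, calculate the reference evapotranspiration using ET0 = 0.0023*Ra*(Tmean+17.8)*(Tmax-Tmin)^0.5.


Tmean = (Tmax + Tmin)/2 = (35 + 12)/2 = 23.5
ET0 = 0.0023 * 11.6 * (23.5 + 17.8) * sqrt(35 - 12)
ET0 = 0.0023 * 11.6 * 41.3 * 4.795832

5.2845 mm/day


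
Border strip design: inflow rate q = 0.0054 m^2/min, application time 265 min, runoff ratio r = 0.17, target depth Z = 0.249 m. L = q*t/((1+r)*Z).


L = q*t/((1+r)*Z)
L = 0.0054*265/((1+0.17)*0.249)
L = 1.431/0.29133

4.9120 m


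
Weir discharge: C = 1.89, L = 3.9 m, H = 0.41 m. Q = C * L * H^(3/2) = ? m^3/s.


Q = C * L * H^(3/2) = 1.89 * 3.9 * 0.41^1.5 = 1.89 * 3.9 * 0.262528

1.9351 m^3/s


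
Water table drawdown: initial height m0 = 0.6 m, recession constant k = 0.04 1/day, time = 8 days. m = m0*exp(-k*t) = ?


m = m0 * exp(-k*t)
m = 0.6 * exp(-0.04 * 8)
m = 0.6 * exp(-0.3200)

0.4357 m


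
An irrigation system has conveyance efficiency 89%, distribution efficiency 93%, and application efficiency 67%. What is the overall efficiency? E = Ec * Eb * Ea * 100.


Ec = 0.89, Eb = 0.93, Ea = 0.67
E = 0.89 * 0.93 * 0.67 * 100 = 55.4559%

55.4559 %


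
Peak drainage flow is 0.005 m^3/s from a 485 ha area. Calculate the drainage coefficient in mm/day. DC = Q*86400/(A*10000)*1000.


DC = Q * 86400 / (A * 10000) * 1000
DC = 0.005 * 86400 / (485 * 10000) * 1000
DC = 432000.0000 / 4850000

0.0891 mm/day


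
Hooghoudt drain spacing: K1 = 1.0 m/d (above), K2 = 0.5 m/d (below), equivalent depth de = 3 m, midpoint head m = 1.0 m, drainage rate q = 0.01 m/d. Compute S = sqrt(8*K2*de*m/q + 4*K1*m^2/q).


S^2 = 8*K2*de*m/q + 4*K1*m^2/q
S^2 = 8*0.5*3*1.0/0.01 + 4*1.0*1.0^2/0.01
S = sqrt(1600.0000)

40.0000 m


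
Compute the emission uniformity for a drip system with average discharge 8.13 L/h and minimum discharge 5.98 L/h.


EU = (q_min/q_avg)*100 = (5.98/8.13)*100 = 73.5547%

73.5547 %


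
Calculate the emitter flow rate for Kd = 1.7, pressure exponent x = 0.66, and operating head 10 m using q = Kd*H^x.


q = Kd * H^x = 1.7 * 10^0.66 = 1.7 * 4.570882

7.7705 L/h


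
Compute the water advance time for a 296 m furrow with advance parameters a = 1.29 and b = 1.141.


t = (L/a)^(1/b)
t = (296/1.29)^(1/1.141)
t = 229.457364^(1/1.141)

117.2131 min


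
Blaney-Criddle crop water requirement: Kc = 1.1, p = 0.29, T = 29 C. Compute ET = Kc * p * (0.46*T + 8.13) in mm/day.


ET = Kc * p * (0.46*T + 8.13)
ET = 1.1 * 0.29 * (0.46*29 + 8.13)
ET = 1.1 * 0.29 * 21.4700

6.8489 mm/day


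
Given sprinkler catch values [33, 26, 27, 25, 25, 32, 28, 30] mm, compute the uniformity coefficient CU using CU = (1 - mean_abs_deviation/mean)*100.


mean = 28.250000 mm
MAD = 2.562500 mm
CU = (1 - 2.562500/28.250000)*100

90.9292 %


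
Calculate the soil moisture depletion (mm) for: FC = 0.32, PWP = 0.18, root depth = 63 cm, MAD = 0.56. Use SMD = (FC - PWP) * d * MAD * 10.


SMD = (FC - PWP) * d * MAD * 10
SMD = (0.32 - 0.18) * 63 * 0.56 * 10
SMD = 0.1400 * 63 * 0.56 * 10

49.3920 mm


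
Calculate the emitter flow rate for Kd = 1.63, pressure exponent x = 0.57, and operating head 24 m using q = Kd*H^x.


q = Kd * H^x = 1.63 * 24^0.57 = 1.63 * 6.119563

9.9749 L/h


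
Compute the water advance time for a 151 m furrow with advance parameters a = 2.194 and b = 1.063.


t = (L/a)^(1/b)
t = (151/2.194)^(1/1.063)
t = 68.824066^(1/1.063)

53.5580 min


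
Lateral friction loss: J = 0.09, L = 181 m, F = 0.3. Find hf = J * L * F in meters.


hf = J * L * F = 0.09 * 181 * 0.3 = 4.8870 m

4.8870 m


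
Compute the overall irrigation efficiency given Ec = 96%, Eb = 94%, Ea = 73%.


Ec = 0.96, Eb = 0.94, Ea = 0.73
E = 0.96 * 0.94 * 0.73 * 100 = 65.8752%

65.8752 %


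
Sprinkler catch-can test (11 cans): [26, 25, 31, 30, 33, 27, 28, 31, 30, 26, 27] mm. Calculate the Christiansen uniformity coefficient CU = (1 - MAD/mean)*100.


mean = 28.545455 mm
MAD = 2.231405 mm
CU = (1 - 2.231405/28.545455)*100

92.1830 %


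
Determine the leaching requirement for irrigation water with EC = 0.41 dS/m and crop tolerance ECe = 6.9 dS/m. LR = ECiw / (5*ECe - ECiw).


LR = ECiw / (5*ECe - ECiw)
LR = 0.41 / (5*6.9 - 0.41)
LR = 0.41 / 34.0900

0.0120


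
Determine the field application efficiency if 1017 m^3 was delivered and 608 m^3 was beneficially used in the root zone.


Ea = V_root / V_field * 100 = 608 / 1017 * 100 = 59.7837%

59.7837 %


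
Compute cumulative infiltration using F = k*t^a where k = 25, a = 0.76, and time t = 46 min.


F = k * t^a = 25 * 46^0.76
F = 25 * 18.352530

458.8133 mm


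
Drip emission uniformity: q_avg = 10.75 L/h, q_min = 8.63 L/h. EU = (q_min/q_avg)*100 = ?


EU = (q_min/q_avg)*100 = (8.63/10.75)*100 = 80.2791%

80.2791 %


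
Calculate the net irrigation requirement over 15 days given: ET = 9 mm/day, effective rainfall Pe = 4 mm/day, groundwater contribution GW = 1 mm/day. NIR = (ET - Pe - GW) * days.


Daily deficit = ET - Pe - GW = 9 - 4 - 1 = 4 mm/day
NIR = 4 * 15 = 60 mm

60.0000 mm


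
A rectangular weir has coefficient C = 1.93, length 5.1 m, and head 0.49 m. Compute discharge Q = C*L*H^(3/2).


Q = C * L * H^(3/2) = 1.93 * 5.1 * 0.49^1.5 = 1.93 * 5.1 * 0.343000

3.3761 m^3/s


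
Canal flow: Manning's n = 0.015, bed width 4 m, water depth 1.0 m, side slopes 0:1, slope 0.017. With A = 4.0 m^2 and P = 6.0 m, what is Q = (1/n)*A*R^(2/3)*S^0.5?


R = A/P = 4.0/6.0 = 0.666667
Q = (1/0.015) * 4.0 * 0.666667^(2/3) * 0.017^0.5

26.5338 m^3/s


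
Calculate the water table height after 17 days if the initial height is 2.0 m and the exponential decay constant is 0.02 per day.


m = m0 * exp(-k*t)
m = 2.0 * exp(-0.02 * 17)
m = 2.0 * exp(-0.3400)

1.4235 m


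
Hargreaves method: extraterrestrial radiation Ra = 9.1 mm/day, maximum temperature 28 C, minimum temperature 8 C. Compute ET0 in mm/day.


Tmean = (Tmax + Tmin)/2 = (28 + 8)/2 = 18.0
ET0 = 0.0023 * 9.1 * (18.0 + 17.8) * sqrt(28 - 8)
ET0 = 0.0023 * 9.1 * 35.8 * 4.472136

3.3509 mm/day


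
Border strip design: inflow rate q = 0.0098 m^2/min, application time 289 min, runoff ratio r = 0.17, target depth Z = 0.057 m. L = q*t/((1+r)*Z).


L = q*t/((1+r)*Z)
L = 0.0098*289/((1+0.17)*0.057)
L = 2.8322/0.06669

42.4681 m


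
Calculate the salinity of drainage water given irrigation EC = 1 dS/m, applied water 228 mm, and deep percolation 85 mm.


EC_dw = EC_iw * D_iw / D_dw
EC_dw = 1 * 228 / 85
EC_dw = 228 / 85

2.6824 dS/m


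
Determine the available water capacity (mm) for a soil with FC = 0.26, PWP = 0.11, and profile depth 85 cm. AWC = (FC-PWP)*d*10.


AWC = (FC - PWP) * d * 10
AWC = (0.26 - 0.11) * 85 * 10
AWC = 0.1500 * 85 * 10

127.5000 mm


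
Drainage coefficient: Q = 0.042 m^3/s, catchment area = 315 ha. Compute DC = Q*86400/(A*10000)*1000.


DC = Q * 86400 / (A * 10000) * 1000
DC = 0.042 * 86400 / (315 * 10000) * 1000
DC = 3628800.0000 / 3150000

1.1520 mm/day


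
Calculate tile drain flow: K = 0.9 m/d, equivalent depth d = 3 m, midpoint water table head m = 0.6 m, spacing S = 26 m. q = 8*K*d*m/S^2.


q = 8*K*d*m/S^2
q = 8*0.9*3*0.6/26^2
q = 12.9600 / 676

0.0192 m/d


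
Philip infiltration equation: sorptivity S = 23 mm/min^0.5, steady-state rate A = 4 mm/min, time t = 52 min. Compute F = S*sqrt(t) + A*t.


F = S*sqrt(t) + A*t
F = 23*sqrt(52) + 4*52
F = 23*7.211103 + 208

373.8554 mm


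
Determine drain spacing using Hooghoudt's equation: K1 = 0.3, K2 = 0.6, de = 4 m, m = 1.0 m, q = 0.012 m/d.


S^2 = 8*K2*de*m/q + 4*K1*m^2/q
S^2 = 8*0.6*4*1.0/0.012 + 4*0.3*1.0^2/0.012
S = sqrt(1700.0000)

41.2311 m


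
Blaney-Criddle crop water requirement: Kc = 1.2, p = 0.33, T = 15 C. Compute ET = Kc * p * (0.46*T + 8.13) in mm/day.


ET = Kc * p * (0.46*T + 8.13)
ET = 1.2 * 0.33 * (0.46*15 + 8.13)
ET = 1.2 * 0.33 * 15.0300

5.9519 mm/day


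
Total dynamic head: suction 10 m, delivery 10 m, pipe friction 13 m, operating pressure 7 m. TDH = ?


TDH = Hs + Hd + hf + Hp = 10 + 10 + 13 + 7 = 40

40 m


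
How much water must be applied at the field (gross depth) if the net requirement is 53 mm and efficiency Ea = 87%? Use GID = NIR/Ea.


Ea = 87% = 0.87
GID = NIR / Ea = 53 / 0.87 = 60.9195 mm

60.9195 mm


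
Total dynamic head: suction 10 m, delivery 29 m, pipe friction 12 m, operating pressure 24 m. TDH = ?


TDH = Hs + Hd + hf + Hp = 10 + 29 + 12 + 24 = 75

75 m


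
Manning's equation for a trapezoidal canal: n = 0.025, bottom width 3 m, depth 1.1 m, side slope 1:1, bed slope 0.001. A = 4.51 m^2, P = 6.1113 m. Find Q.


R = A/P = 4.51/6.1113 = 0.737977
Q = (1/0.025) * 4.51 * 0.737977^(2/3) * 0.001^0.5

4.6587 m^3/s


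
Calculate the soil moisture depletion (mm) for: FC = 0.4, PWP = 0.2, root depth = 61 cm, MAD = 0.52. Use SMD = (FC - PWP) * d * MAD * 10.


SMD = (FC - PWP) * d * MAD * 10
SMD = (0.4 - 0.2) * 61 * 0.52 * 10
SMD = 0.2000 * 61 * 0.52 * 10

63.4400 mm


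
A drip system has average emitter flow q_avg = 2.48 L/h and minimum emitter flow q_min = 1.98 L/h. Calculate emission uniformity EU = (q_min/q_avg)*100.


EU = (q_min/q_avg)*100 = (1.98/2.48)*100 = 79.8387%

79.8387 %


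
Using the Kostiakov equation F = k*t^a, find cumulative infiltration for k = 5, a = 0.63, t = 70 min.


F = k * t^a = 5 * 70^0.63
F = 5 * 14.534891

72.6745 mm


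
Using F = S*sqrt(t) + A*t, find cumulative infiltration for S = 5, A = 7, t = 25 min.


F = S*sqrt(t) + A*t
F = 5*sqrt(25) + 7*25
F = 5*5.000000 + 175

200.0000 mm


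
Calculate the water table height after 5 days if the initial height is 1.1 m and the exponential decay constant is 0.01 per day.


m = m0 * exp(-k*t)
m = 1.1 * exp(-0.01 * 5)
m = 1.1 * exp(-0.0500)

1.0464 m


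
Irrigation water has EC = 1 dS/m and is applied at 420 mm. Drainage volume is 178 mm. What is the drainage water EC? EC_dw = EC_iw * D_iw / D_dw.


EC_dw = EC_iw * D_iw / D_dw
EC_dw = 1 * 420 / 178
EC_dw = 420 / 178

2.3596 dS/m


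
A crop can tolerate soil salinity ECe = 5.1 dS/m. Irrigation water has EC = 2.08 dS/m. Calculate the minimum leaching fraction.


LR = ECiw / (5*ECe - ECiw)
LR = 2.08 / (5*5.1 - 2.08)
LR = 2.08 / 23.4200

0.0888


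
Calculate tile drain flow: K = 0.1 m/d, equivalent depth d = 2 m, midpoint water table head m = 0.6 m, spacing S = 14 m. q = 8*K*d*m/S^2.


q = 8*K*d*m/S^2
q = 8*0.1*2*0.6/14^2
q = 0.9600 / 196

0.0049 m/d


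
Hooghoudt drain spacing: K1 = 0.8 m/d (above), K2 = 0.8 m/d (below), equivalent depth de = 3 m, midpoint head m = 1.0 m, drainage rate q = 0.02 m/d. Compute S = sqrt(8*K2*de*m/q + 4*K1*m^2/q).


S^2 = 8*K2*de*m/q + 4*K1*m^2/q
S^2 = 8*0.8*3*1.0/0.02 + 4*0.8*1.0^2/0.02
S = sqrt(1120.0000)

33.4664 m


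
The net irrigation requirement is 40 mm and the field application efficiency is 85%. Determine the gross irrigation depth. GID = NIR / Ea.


Ea = 85% = 0.85
GID = NIR / Ea = 40 / 0.85 = 47.0588 mm

47.0588 mm


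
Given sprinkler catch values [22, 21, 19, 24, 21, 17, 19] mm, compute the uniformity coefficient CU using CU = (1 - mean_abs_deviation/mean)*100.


mean = 20.428571 mm
MAD = 1.795918 mm
CU = (1 - 1.795918/20.428571)*100

91.2088 %


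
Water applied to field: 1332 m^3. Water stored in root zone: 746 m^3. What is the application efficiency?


Ea = V_root / V_field * 100 = 746 / 1332 * 100 = 56.0060%

56.0060 %


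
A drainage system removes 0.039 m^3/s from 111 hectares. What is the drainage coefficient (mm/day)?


DC = Q * 86400 / (A * 10000) * 1000
DC = 0.039 * 86400 / (111 * 10000) * 1000
DC = 3369600.0000 / 1110000

3.0357 mm/day


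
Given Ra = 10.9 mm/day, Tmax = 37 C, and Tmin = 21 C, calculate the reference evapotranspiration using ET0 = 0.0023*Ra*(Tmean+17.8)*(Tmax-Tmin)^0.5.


Tmean = (Tmax + Tmin)/2 = (37 + 21)/2 = 29.0
ET0 = 0.0023 * 10.9 * (29.0 + 17.8) * sqrt(37 - 21)
ET0 = 0.0023 * 10.9 * 46.8 * 4.000000

4.6931 mm/day


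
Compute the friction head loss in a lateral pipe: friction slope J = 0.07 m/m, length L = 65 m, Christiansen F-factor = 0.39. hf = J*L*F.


hf = J * L * F = 0.07 * 65 * 0.39 = 1.7745 m

1.7745 m


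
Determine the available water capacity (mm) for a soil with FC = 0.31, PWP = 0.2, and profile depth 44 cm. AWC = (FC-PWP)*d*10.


AWC = (FC - PWP) * d * 10
AWC = (0.31 - 0.2) * 44 * 10
AWC = 0.1100 * 44 * 10

48.4000 mm


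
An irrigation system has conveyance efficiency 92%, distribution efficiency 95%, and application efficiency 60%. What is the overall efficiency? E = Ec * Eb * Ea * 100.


Ec = 0.92, Eb = 0.95, Ea = 0.6
E = 0.92 * 0.95 * 0.6 * 100 = 52.4400%

52.4400 %


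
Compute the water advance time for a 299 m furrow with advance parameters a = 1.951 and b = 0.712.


t = (L/a)^(1/b)
t = (299/1.951)^(1/0.712)
t = 153.254741^(1/0.712)

1173.2797 min


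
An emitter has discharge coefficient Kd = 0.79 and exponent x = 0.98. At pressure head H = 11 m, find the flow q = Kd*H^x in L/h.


q = Kd * H^x = 0.79 * 11^0.98 = 0.79 * 10.484913

8.2831 L/h


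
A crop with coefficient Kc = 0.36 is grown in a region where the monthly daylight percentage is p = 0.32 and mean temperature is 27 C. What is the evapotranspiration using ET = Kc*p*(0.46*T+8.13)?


ET = Kc * p * (0.46*T + 8.13)
ET = 0.36 * 0.32 * (0.46*27 + 8.13)
ET = 0.36 * 0.32 * 20.5500

2.3674 mm/day


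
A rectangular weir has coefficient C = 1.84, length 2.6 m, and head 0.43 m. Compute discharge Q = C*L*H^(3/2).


Q = C * L * H^(3/2) = 1.84 * 2.6 * 0.43^1.5 = 1.84 * 2.6 * 0.281970

1.3489 m^3/s


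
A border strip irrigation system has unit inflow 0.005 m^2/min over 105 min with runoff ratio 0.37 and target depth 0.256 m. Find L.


L = q*t/((1+r)*Z)
L = 0.005*105/((1+0.37)*0.256)
L = 0.525/0.35072

1.4969 m


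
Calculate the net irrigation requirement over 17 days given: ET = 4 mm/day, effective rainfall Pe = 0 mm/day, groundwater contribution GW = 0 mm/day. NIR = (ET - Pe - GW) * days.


Daily deficit = ET - Pe - GW = 4 - 0 - 0 = 4 mm/day
NIR = 4 * 17 = 68 mm

68.0000 mm


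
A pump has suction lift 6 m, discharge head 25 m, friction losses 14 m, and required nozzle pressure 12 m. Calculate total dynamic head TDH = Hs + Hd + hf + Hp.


TDH = Hs + Hd + hf + Hp = 6 + 25 + 14 + 12 = 57

57 m


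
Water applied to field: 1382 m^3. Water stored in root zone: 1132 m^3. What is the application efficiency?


Ea = V_root / V_field * 100 = 1132 / 1382 * 100 = 81.9103%

81.9103 %


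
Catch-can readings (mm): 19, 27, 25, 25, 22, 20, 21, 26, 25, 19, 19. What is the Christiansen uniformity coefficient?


mean = 22.545455 mm
MAD = 2.776860 mm
CU = (1 - 2.776860/22.545455)*100

87.6833 %


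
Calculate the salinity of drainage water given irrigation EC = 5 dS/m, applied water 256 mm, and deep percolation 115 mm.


EC_dw = EC_iw * D_iw / D_dw
EC_dw = 5 * 256 / 115
EC_dw = 1280 / 115

11.1304 dS/m


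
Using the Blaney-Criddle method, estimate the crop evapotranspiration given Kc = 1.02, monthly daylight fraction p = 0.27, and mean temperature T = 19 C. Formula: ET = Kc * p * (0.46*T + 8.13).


ET = Kc * p * (0.46*T + 8.13)
ET = 1.02 * 0.27 * (0.46*19 + 8.13)
ET = 1.02 * 0.27 * 16.8700

4.6460 mm/day


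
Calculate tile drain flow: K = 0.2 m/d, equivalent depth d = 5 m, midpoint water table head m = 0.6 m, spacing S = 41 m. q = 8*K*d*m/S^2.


q = 8*K*d*m/S^2
q = 8*0.2*5*0.6/41^2
q = 4.8000 / 1681

0.0029 m/d


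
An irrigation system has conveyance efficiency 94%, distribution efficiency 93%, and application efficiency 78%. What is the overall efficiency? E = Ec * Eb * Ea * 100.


Ec = 0.94, Eb = 0.93, Ea = 0.78
E = 0.94 * 0.93 * 0.78 * 100 = 68.1876%

68.1876 %


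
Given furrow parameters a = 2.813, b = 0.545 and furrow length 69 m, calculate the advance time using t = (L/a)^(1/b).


t = (L/a)^(1/b)
t = (69/2.813)^(1/0.545)
t = 24.528973^(1/0.545)

354.7075 min


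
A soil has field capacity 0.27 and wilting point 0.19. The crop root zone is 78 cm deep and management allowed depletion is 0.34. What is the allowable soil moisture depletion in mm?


SMD = (FC - PWP) * d * MAD * 10
SMD = (0.27 - 0.19) * 78 * 0.34 * 10
SMD = 0.0800 * 78 * 0.34 * 10

21.2160 mm


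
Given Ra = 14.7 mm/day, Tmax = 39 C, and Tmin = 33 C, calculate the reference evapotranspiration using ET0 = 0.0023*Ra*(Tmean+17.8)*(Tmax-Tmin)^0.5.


Tmean = (Tmax + Tmin)/2 = (39 + 33)/2 = 36.0
ET0 = 0.0023 * 14.7 * (36.0 + 17.8) * sqrt(39 - 33)
ET0 = 0.0023 * 14.7 * 53.8 * 2.449490

4.4556 mm/day


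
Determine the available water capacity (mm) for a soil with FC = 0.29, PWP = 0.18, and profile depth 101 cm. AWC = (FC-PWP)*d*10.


AWC = (FC - PWP) * d * 10
AWC = (0.29 - 0.18) * 101 * 10
AWC = 0.1100 * 101 * 10

111.1000 mm


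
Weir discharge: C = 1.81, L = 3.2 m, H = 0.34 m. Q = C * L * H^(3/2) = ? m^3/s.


Q = C * L * H^(3/2) = 1.81 * 3.2 * 0.34^1.5 = 1.81 * 3.2 * 0.198252

1.1483 m^3/s


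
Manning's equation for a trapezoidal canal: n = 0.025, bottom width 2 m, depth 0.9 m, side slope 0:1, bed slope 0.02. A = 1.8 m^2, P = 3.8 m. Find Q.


R = A/P = 1.8/3.8 = 0.473684
Q = (1/0.025) * 1.8 * 0.473684^(2/3) * 0.02^0.5

6.1874 m^3/s


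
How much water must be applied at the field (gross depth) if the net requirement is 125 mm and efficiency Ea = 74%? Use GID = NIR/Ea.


Ea = 74% = 0.74
GID = NIR / Ea = 125 / 0.74 = 168.9189 mm

168.9189 mm


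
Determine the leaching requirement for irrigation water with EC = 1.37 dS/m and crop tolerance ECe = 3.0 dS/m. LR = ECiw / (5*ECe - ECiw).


LR = ECiw / (5*ECe - ECiw)
LR = 1.37 / (5*3.0 - 1.37)
LR = 1.37 / 13.6300

0.1005


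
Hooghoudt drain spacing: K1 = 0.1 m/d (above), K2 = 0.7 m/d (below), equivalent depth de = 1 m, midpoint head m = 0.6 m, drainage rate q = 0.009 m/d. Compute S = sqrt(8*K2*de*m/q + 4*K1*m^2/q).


S^2 = 8*K2*de*m/q + 4*K1*m^2/q
S^2 = 8*0.7*1*0.6/0.009 + 4*0.1*0.6^2/0.009
S = sqrt(389.3333)

19.7315 m


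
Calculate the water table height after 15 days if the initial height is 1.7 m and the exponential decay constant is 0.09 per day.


m = m0 * exp(-k*t)
m = 1.7 * exp(-0.09 * 15)
m = 1.7 * exp(-1.3500)

0.4407 m


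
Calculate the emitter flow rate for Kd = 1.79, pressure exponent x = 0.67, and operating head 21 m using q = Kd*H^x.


q = Kd * H^x = 1.79 * 21^0.67 = 1.79 * 7.689302

13.7639 L/h


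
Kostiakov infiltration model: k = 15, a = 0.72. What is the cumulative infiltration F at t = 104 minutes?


F = k * t^a = 15 * 104^0.72
F = 15 * 28.331137

424.9671 mm


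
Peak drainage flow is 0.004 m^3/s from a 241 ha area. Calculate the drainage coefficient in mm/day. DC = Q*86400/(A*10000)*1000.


DC = Q * 86400 / (A * 10000) * 1000
DC = 0.004 * 86400 / (241 * 10000) * 1000
DC = 345600.0000 / 2410000

0.1434 mm/day


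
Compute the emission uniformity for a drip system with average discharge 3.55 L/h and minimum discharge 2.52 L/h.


EU = (q_min/q_avg)*100 = (2.52/3.55)*100 = 70.9859%

70.9859 %


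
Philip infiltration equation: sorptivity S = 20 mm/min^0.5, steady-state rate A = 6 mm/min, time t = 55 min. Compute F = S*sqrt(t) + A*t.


F = S*sqrt(t) + A*t
F = 20*sqrt(55) + 6*55
F = 20*7.416198 + 330

478.3240 mm


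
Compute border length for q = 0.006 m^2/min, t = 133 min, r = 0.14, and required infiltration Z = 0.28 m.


L = q*t/((1+r)*Z)
L = 0.006*133/((1+0.14)*0.28)
L = 0.798/0.3192

2.5000 m


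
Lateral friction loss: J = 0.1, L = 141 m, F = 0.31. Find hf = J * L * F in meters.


hf = J * L * F = 0.1 * 141 * 0.31 = 4.3710 m

4.3710 m


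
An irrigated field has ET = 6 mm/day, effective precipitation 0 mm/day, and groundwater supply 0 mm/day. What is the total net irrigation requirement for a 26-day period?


Daily deficit = ET - Pe - GW = 6 - 0 - 0 = 6 mm/day
NIR = 6 * 26 = 156 mm

156.0000 mm


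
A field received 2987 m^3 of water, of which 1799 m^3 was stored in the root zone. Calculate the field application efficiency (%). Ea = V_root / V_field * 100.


Ea = V_root / V_field * 100 = 1799 / 2987 * 100 = 60.2277%

60.2277 %


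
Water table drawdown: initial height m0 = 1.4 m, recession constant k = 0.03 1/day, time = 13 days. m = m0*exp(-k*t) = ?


m = m0 * exp(-k*t)
m = 1.4 * exp(-0.03 * 13)
m = 1.4 * exp(-0.3900)

0.9479 m


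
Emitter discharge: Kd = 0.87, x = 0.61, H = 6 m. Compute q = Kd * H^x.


q = Kd * H^x = 0.87 * 6^0.61 = 0.87 * 2.983131

2.5953 L/h


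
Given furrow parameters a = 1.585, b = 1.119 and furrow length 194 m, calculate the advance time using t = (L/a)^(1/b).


t = (L/a)^(1/b)
t = (194/1.585)^(1/1.119)
t = 122.397476^(1/1.119)

73.4088 min


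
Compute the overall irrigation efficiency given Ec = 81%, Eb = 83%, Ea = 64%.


Ec = 0.81, Eb = 0.83, Ea = 0.64
E = 0.81 * 0.83 * 0.64 * 100 = 43.0272%

43.0272 %


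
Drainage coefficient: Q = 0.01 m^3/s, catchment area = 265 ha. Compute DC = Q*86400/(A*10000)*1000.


DC = Q * 86400 / (A * 10000) * 1000
DC = 0.01 * 86400 / (265 * 10000) * 1000
DC = 864000.0000 / 2650000

0.3260 mm/day


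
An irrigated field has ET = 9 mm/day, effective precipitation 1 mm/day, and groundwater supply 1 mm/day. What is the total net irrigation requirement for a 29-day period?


Daily deficit = ET - Pe - GW = 9 - 1 - 1 = 7 mm/day
NIR = 7 * 29 = 203 mm

203.0000 mm


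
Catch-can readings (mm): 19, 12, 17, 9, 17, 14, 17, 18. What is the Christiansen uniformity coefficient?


mean = 15.375000 mm
MAD = 2.781250 mm
CU = (1 - 2.781250/15.375000)*100

81.9106 %


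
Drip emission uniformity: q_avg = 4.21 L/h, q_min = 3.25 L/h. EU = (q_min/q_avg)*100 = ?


EU = (q_min/q_avg)*100 = (3.25/4.21)*100 = 77.1971%

77.1971 %


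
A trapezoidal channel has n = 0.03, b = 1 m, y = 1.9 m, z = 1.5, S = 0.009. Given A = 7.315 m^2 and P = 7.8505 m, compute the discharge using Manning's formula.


R = A/P = 7.315/7.8505 = 0.931788
Q = (1/0.03) * 7.315 * 0.931788^(2/3) * 0.009^0.5

22.0678 m^3/s


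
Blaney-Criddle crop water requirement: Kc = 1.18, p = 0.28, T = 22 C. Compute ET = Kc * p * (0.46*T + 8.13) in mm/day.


ET = Kc * p * (0.46*T + 8.13)
ET = 1.18 * 0.28 * (0.46*22 + 8.13)
ET = 1.18 * 0.28 * 18.2500

6.0298 mm/day


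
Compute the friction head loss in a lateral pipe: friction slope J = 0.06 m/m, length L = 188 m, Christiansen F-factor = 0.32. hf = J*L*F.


hf = J * L * F = 0.06 * 188 * 0.32 = 3.6096 m

3.6096 m


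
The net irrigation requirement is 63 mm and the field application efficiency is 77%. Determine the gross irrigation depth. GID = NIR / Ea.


Ea = 77% = 0.77
GID = NIR / Ea = 63 / 0.77 = 81.8182 mm

81.8182 mm


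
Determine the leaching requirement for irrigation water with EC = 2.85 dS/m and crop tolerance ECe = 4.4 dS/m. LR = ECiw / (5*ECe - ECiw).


LR = ECiw / (5*ECe - ECiw)
LR = 2.85 / (5*4.4 - 2.85)
LR = 2.85 / 19.1500

0.1488


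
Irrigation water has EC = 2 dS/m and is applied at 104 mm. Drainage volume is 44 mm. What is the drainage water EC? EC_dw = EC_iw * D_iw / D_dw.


EC_dw = EC_iw * D_iw / D_dw
EC_dw = 2 * 104 / 44
EC_dw = 208 / 44

4.7273 dS/m


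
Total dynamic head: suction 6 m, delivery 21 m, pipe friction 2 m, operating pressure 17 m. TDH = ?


TDH = Hs + Hd + hf + Hp = 6 + 21 + 2 + 17 = 46

46 m


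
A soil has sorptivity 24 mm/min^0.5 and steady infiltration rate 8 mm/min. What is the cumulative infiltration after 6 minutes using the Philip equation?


F = S*sqrt(t) + A*t
F = 24*sqrt(6) + 8*6
F = 24*2.449490 + 48

106.7878 mm


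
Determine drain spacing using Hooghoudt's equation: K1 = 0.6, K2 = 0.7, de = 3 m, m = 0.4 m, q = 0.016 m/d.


S^2 = 8*K2*de*m/q + 4*K1*m^2/q
S^2 = 8*0.7*3*0.4/0.016 + 4*0.6*0.4^2/0.016
S = sqrt(444.0000)

21.0713 m


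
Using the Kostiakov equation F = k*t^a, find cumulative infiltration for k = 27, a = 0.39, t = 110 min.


F = k * t^a = 27 * 110^0.39
F = 27 * 6.253788

168.8523 mm


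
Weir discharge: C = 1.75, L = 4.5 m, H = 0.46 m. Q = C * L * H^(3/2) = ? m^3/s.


Q = C * L * H^(3/2) = 1.75 * 4.5 * 0.46^1.5 = 1.75 * 4.5 * 0.311987

2.4569 m^3/s


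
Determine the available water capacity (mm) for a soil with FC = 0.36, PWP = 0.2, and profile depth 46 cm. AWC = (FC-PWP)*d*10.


AWC = (FC - PWP) * d * 10
AWC = (0.36 - 0.2) * 46 * 10
AWC = 0.1600 * 46 * 10

73.6000 mm


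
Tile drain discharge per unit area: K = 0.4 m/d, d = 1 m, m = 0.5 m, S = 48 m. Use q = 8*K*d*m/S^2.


q = 8*K*d*m/S^2
q = 8*0.4*1*0.5/48^2
q = 1.6000 / 2304

6.9444e-04 m/d


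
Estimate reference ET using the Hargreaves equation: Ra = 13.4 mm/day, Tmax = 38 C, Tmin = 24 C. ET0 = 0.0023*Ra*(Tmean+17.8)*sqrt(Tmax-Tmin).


Tmean = (Tmax + Tmin)/2 = (38 + 24)/2 = 31.0
ET0 = 0.0023 * 13.4 * (31.0 + 17.8) * sqrt(38 - 24)
ET0 = 0.0023 * 13.4 * 48.8 * 3.741657

5.6275 mm/day


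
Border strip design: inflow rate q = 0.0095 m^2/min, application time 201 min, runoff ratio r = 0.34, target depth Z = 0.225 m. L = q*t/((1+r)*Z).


L = q*t/((1+r)*Z)
L = 0.0095*201/((1+0.34)*0.225)
L = 1.9095/0.3015

6.3333 m


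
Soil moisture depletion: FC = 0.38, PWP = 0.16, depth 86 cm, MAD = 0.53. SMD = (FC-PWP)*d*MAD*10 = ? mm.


SMD = (FC - PWP) * d * MAD * 10
SMD = (0.38 - 0.16) * 86 * 0.53 * 10
SMD = 0.2200 * 86 * 0.53 * 10

100.2760 mm


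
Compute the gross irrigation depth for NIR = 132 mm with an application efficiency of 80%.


Ea = 80% = 0.8
GID = NIR / Ea = 132 / 0.8 = 165.0000 mm

165.0000 mm


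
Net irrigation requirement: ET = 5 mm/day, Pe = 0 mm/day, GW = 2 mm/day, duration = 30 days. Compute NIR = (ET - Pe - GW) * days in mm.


Daily deficit = ET - Pe - GW = 5 - 0 - 2 = 3 mm/day
NIR = 3 * 30 = 90 mm

90.0000 mm


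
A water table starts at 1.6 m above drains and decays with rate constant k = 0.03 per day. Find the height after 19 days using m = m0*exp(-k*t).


m = m0 * exp(-k*t)
m = 1.6 * exp(-0.03 * 19)
m = 1.6 * exp(-0.5700)

0.9048 m


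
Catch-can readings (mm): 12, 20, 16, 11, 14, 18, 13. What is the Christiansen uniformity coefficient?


mean = 14.857143 mm
MAD = 2.693878 mm
CU = (1 - 2.693878/14.857143)*100

81.8681 %


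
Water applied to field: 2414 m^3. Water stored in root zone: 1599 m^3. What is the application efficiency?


Ea = V_root / V_field * 100 = 1599 / 2414 * 100 = 66.2386%

66.2386 %


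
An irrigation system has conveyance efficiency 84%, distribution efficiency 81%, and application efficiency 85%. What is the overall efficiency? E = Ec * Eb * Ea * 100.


Ec = 0.84, Eb = 0.81, Ea = 0.85
E = 0.84 * 0.81 * 0.85 * 100 = 57.8340%

57.8340 %


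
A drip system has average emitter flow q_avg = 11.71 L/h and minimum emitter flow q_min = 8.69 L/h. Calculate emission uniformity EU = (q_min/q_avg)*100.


EU = (q_min/q_avg)*100 = (8.69/11.71)*100 = 74.2101%

74.2101 %


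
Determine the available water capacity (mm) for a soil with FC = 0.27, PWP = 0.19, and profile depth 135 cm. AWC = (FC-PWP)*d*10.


AWC = (FC - PWP) * d * 10
AWC = (0.27 - 0.19) * 135 * 10
AWC = 0.0800 * 135 * 10

108.0000 mm


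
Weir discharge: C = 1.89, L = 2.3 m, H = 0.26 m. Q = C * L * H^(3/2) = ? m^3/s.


Q = C * L * H^(3/2) = 1.89 * 2.3 * 0.26^1.5 = 1.89 * 2.3 * 0.132575

0.5763 m^3/s


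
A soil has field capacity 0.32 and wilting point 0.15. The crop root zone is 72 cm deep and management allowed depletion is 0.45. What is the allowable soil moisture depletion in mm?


SMD = (FC - PWP) * d * MAD * 10
SMD = (0.32 - 0.15) * 72 * 0.45 * 10
SMD = 0.1700 * 72 * 0.45 * 10

55.0800 mm


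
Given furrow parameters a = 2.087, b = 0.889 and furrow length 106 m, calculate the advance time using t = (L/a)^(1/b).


t = (L/a)^(1/b)
t = (106/2.087)^(1/0.889)
t = 50.790609^(1/0.889)

82.9405 min


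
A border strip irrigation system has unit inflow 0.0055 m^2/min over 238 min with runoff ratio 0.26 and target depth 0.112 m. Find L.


L = q*t/((1+r)*Z)
L = 0.0055*238/((1+0.26)*0.112)
L = 1.309/0.14112

9.2758 m


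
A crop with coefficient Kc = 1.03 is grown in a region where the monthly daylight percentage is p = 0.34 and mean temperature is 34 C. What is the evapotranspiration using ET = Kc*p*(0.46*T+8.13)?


ET = Kc * p * (0.46*T + 8.13)
ET = 1.03 * 0.34 * (0.46*34 + 8.13)
ET = 1.03 * 0.34 * 23.7700

8.3243 mm/day


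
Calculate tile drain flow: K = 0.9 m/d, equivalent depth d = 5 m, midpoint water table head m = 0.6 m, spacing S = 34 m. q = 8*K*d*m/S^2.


q = 8*K*d*m/S^2
q = 8*0.9*5*0.6/34^2
q = 21.6000 / 1156

0.0187 m/d


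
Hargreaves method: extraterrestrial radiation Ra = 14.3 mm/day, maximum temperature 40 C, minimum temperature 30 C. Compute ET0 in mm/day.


Tmean = (Tmax + Tmin)/2 = (40 + 30)/2 = 35.0
ET0 = 0.0023 * 14.3 * (35.0 + 17.8) * sqrt(40 - 30)
ET0 = 0.0023 * 14.3 * 52.8 * 3.162278

5.4916 mm/day


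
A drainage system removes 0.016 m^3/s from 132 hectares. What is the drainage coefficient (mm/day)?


DC = Q * 86400 / (A * 10000) * 1000
DC = 0.016 * 86400 / (132 * 10000) * 1000
DC = 1382400.0000 / 1320000

1.0473 mm/day


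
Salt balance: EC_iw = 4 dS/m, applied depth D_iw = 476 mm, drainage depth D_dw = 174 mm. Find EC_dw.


EC_dw = EC_iw * D_iw / D_dw
EC_dw = 4 * 476 / 174
EC_dw = 1904 / 174

10.9425 dS/m


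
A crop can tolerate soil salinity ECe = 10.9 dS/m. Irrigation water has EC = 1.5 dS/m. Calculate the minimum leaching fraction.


LR = ECiw / (5*ECe - ECiw)
LR = 1.5 / (5*10.9 - 1.5)
LR = 1.5 / 53.0000

0.0283


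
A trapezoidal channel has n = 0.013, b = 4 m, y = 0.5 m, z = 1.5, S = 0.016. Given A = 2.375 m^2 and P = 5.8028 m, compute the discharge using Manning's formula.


R = A/P = 2.375/5.8028 = 0.409285
Q = (1/0.013) * 2.375 * 0.409285^(2/3) * 0.016^0.5

12.7389 m^3/s


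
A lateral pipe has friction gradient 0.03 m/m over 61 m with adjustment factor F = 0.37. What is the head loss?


hf = J * L * F = 0.03 * 61 * 0.37 = 0.6771 m

0.6771 m


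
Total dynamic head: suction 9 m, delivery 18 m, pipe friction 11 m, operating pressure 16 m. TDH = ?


TDH = Hs + Hd + hf + Hp = 9 + 18 + 11 + 16 = 54

54 m


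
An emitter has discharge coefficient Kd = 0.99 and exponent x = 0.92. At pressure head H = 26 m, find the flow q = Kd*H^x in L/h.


q = Kd * H^x = 0.99 * 26^0.92 = 0.99 * 20.034360

19.8340 L/h


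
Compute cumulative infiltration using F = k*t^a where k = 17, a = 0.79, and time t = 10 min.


F = k * t^a = 17 * 10^0.79
F = 17 * 6.165950

104.8211 mm


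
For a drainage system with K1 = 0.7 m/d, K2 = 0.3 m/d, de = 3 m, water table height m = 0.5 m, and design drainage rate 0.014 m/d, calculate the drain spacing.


S^2 = 8*K2*de*m/q + 4*K1*m^2/q
S^2 = 8*0.3*3*0.5/0.014 + 4*0.7*0.5^2/0.014
S = sqrt(307.1429)

17.5255 m


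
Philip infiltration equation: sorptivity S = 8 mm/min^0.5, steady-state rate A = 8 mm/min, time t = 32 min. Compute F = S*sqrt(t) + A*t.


F = S*sqrt(t) + A*t
F = 8*sqrt(32) + 8*32
F = 8*5.656854 + 256

301.2548 mm


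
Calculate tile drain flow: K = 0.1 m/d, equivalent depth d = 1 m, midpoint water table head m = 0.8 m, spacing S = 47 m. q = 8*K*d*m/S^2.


q = 8*K*d*m/S^2
q = 8*0.1*1*0.8/47^2
q = 0.6400 / 2209

2.8972e-04 m/d


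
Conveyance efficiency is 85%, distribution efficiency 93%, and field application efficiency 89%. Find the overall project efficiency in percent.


Ec = 0.85, Eb = 0.93, Ea = 0.89
E = 0.85 * 0.93 * 0.89 * 100 = 70.3545%

70.3545 %
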